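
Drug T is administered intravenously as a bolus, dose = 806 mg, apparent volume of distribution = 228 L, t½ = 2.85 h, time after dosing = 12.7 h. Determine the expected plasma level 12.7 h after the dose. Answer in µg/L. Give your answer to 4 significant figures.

161.1 µg/L

C₀ = Dose / Vd = 806.0 / 228 = 3.535 mg/L
k = ln2 / t½ = 0.693147 / 2.85 = 0.2432 h⁻¹
C = C₀ · e^(−k·t) = 3.535 × e^(−0.2432 × 12.7)
  = 3.535 × 0.04556 = 0.1611 mg/L
Convert: 0.1611 mg/L × 1000 = 161.1 µg/L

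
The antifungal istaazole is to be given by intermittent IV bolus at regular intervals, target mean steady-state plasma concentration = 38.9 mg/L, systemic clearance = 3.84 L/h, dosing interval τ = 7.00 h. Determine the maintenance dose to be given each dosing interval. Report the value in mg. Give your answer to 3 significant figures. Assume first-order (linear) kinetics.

1050 mg

At steady state, Dose/τ = Css × CL.
Dose = Css × CL × τ = 38.9 × 3.840 × 7.00 = 1046 mg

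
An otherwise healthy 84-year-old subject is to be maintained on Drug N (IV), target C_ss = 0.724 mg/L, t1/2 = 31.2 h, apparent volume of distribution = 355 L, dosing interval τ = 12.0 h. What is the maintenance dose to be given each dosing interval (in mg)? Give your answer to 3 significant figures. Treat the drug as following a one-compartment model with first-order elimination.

68.5 mg

k = ln2 / t½ = 0.693147 / 31.2 = 0.02222 h⁻¹
CL = k × Vd = 0.02222 × 355 = 7.888 L/h
At steady state, Dose/τ = Css × CL.
Dose = Css × CL × τ = 0.724 × 7.888 × 12.0 = 68.53 mg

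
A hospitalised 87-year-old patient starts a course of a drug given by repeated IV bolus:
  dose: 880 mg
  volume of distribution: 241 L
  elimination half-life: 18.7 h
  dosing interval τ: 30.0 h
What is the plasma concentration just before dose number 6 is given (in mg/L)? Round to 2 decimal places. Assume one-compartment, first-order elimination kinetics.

C₀ per dose = Dose / Vd = 880 / 241 = 3.651 mg/L
k = ln2 / t½ = 0.693147 / 18.7 = 0.03707 h⁻¹
Fraction remaining after one interval: r = e^(−kτ) = e^(−0.03707 × 30.0) = 0.3289
Before dose 6, 5 doses have been given (aged 1τ, 2τ, 3τ, 4τ, 5τ).
C_trough = C₀ × (r + r² + … + r^5) = C₀ × r(1−r^5)/(1−r)
        = 3.651 × 0.3289 × (1 − 0.003849) / (1 − 0.3289) = 1.782 mg/L

1.78 mg/L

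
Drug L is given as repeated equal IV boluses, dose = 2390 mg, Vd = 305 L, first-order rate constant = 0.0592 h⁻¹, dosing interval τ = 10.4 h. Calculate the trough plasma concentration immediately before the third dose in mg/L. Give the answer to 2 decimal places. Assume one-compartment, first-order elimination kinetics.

6.52 mg/L

C₀ per dose = Dose / Vd = 2390 / 305 = 7.836 mg/L
Fraction remaining after one interval: r = e^(−kτ) = e^(−0.05920 × 10.4) = 0.5403
Before dose 3, 2 doses have been given (aged 1τ, 2τ).
C_trough = C₀ × (r + r²) = 7.836 × (0.5403 + 0.2919) = 6.521 mg/L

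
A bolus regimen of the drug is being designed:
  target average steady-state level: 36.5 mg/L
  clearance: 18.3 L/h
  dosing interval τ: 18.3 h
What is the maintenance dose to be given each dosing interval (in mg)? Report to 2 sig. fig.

12000 mg

At steady state, Dose/τ = Css × CL.
Dose = Css × CL × τ = 36.5 × 18.30 × 18.3 = 12220 mg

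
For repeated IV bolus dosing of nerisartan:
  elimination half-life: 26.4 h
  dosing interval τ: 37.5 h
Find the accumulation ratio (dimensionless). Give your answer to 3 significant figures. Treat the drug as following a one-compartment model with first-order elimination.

1.60

k = ln2 / t½ = 0.693147 / 26.4 = 0.02626 h⁻¹
e^(−kτ) = e^(−0.02626 × 37.5) = 0.3735
Accumulation ratio R = 1 / (1 − e^(−kτ)) = 1 / (1 − 0.3735) = 1.596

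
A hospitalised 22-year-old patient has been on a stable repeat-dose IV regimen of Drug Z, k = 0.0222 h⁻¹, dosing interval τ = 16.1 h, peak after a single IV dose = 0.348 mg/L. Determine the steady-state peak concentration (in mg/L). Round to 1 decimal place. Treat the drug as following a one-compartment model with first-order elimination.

1.2 mg/L

e^(−kτ) = e^(−0.02220 × 16.1) = 0.6995
Accumulation ratio R = 1 / (1 − e^(−kτ)) = 1 / (1 − 0.6995) = 3.328
Steady-state peak = C₀ × R = 0.348 × 3.328 = 1.158 mg/L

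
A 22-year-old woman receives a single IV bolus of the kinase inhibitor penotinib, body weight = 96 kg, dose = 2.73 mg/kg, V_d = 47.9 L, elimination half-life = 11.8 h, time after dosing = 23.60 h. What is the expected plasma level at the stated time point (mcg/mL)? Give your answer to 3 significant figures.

1.37 mcg/mL

Total dose = 2.73 × 96 = 262.1 mg
C₀ = Dose / Vd = 262.1 / 47.9 = 5.472 mg/L
k = ln2 / t½ = 0.693147 / 11.8 = 0.05874 h⁻¹
t / t½ = 23.60 / 11.8 = 2 half-lives
C = C₀ × (1/2)^2 = 5.472 × 0.2500 = 1.368 mg/L
(1.368 mg/L = 1.368 mcg/mL)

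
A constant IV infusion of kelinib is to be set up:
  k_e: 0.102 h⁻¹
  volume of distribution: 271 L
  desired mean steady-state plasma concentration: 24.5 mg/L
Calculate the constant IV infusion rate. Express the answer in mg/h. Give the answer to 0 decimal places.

CL = k × Vd = 0.1020 × 271 = 27.64 L/h
At steady state, infusion rate R₀ = Css × CL = 24.5 × 27.64 = 677.2 mg/h

677 mg/h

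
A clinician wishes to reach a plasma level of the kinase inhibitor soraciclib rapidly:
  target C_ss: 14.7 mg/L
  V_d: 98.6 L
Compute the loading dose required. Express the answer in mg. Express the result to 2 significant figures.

1400 mg

LD = Css × Vd = 14.7 × 98.6 = 1449 mg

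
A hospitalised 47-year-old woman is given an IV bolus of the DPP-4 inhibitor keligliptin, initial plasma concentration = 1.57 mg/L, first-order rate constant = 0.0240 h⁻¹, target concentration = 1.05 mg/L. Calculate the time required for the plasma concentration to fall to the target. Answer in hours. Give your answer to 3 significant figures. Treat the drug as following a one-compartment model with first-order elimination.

t = ln(C₀ / C) / k = ln(1.570 / 1.05) / 0.02400
  = ln(1.495) / 0.02400 = 0.4021 / 0.02400 = 16.75 h

16.8 h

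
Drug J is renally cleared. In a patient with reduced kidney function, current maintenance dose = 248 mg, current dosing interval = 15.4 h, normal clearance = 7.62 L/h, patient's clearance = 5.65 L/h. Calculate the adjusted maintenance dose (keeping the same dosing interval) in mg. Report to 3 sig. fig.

To keep the same average steady-state level, dosing rate must scale with clearance.
CL ratio = 5.65 / 7.62 = 0.7415
New dose (same interval) = 248 × 0.7415 = 183.9 mg

184 mg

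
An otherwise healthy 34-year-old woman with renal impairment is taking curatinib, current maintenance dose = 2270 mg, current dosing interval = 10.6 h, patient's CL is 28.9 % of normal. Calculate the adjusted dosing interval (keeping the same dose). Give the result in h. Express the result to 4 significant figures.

36.68 h

To keep the same average steady-state level, dosing rate must scale with clearance.
CL ratio = 28.9 / 100 = 0.2890
New interval (same dose) = 10.6 / 0.2890 = 36.68 h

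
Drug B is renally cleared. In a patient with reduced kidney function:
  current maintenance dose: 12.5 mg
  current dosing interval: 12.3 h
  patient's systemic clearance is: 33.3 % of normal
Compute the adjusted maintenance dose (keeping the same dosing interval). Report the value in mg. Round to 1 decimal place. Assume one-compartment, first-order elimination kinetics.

4.2 mg

To keep the same average steady-state level, dosing rate must scale with clearance.
CL ratio = 33.3 / 100 = 0.3330
New dose (same interval) = 12.5 × 0.3330 = 4.163 mg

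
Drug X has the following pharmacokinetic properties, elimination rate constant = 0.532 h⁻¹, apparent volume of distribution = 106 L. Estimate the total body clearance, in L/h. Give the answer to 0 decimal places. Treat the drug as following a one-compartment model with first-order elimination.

CL = k × Vd = 0.532 × 106 = 56.39 L/h

56 L/h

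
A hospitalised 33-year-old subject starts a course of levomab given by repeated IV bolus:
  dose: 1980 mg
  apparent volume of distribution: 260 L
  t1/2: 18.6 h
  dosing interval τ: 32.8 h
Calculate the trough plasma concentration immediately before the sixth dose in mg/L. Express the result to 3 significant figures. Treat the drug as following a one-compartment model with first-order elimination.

C₀ per dose = Dose / Vd = 1980 / 260 = 7.615 mg/L
k = ln2 / t½ = 0.693147 / 18.6 = 0.03727 h⁻¹
Fraction remaining after one interval: r = e^(−kτ) = e^(−0.03727 × 32.8) = 0.2945
Before dose 6, 5 doses have been given (aged 1τ, 2τ, 3τ, 4τ, 5τ).
C_trough = C₀ × (r + r² + … + r^5) = C₀ × r(1−r^5)/(1−r)
        = 7.615 × 0.2945 × (1 − 0.002215) / (1 − 0.2945) = 3.172 mg/L

3.17 mg/L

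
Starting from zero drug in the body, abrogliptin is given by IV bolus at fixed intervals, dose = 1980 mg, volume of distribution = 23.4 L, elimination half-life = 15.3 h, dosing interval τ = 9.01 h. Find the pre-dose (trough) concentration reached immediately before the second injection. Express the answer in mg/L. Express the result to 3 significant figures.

C₀ per dose = Dose / Vd = 1980 / 23.4 = 84.62 mg/L
k = ln2 / t½ = 0.693147 / 15.3 = 0.04530 h⁻¹
Fraction remaining after one interval: r = e^(−kτ) = e^(−0.04530 × 9.01) = 0.6649
Before dose 2, 1 dose has been given (aged 1τ).
C_trough = C₀ × r = 84.62 × 0.6649 = 56.26 mg/L

56.3 mg/L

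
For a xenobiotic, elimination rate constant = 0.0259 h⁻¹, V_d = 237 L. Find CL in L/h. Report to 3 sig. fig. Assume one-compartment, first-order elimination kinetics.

6.14 L/h

CL = k × Vd = 0.0259 × 237 = 6.138 L/h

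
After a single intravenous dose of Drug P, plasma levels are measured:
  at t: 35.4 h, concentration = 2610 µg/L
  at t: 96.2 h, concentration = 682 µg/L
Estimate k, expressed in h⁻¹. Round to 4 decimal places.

k = ln(C₁/C₂) / (t₂ − t₁) = ln(2610/682) / (96.2 − 35.4)
  = 1.342 / 60.80 = 0.02207 h⁻¹

0.0221 h⁻¹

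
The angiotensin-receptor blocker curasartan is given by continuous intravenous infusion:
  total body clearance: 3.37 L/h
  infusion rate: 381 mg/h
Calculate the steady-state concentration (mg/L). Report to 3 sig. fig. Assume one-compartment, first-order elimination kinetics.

At steady state Css = R₀ / CL = 381 / 3.370 = 113.1 mg/L

113 mg/L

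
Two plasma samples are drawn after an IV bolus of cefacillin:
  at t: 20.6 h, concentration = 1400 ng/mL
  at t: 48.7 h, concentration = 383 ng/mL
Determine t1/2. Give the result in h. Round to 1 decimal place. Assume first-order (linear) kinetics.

15.0 h

k = ln(C₁/C₂) / (t₂ − t₁) = ln(1400/383) / (48.7 − 20.6)
  = 1.296 / 28.10 = 0.04612 h⁻¹
t½ = ln2 / k = 0.693147 / 0.04612 = 15.03 h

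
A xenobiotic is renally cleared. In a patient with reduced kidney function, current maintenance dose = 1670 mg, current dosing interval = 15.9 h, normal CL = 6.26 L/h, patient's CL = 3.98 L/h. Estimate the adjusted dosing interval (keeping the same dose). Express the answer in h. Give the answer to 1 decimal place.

25.0 h

To keep the same average steady-state level, dosing rate must scale with clearance.
CL ratio = 3.98 / 6.26 = 0.6358
New interval (same dose) = 15.9 / 0.6358 = 25.01 h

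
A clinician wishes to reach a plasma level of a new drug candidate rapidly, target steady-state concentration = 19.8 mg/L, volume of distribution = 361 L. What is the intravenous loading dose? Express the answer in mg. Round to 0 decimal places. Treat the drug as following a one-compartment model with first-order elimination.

7148 mg

LD = Css × Vd = 19.8 × 361 = 7148 mg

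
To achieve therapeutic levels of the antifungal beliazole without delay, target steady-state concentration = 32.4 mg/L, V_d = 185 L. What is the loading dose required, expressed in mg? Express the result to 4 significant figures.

5994 mg

LD = Css × Vd = 32.4 × 185 = 5994 mg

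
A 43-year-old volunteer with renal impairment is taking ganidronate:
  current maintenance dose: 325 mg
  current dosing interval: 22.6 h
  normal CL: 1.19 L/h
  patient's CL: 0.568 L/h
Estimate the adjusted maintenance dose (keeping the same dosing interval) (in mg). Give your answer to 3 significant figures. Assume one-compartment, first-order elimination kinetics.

To keep the same average steady-state level, dosing rate must scale with clearance.
CL ratio = 0.568 / 1.19 = 0.4773
New dose (same interval) = 325 × 0.4773 = 155.1 mg

155 mg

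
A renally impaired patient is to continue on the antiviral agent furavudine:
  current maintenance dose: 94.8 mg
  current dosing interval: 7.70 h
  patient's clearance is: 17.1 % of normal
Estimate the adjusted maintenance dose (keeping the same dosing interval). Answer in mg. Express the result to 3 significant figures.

To keep the same average steady-state level, dosing rate must scale with clearance.
CL ratio = 17.1 / 100 = 0.1710
New dose (same interval) = 94.8 × 0.1710 = 16.21 mg

16.2 mg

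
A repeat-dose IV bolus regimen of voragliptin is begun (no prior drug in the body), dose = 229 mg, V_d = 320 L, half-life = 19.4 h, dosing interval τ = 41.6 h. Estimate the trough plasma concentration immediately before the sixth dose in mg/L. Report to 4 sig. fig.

0.2091 mg/L

C₀ per dose = Dose / Vd = 229 / 320 = 0.7156 mg/L
k = ln2 / t½ = 0.693147 / 19.4 = 0.03573 h⁻¹
Fraction remaining after one interval: r = e^(−kτ) = e^(−0.03573 × 41.6) = 0.2262
Before dose 6, 5 doses have been given (aged 1τ, 2τ, 3τ, 4τ, 5τ).
C_trough = C₀ × (r + r² + … + r^5) = C₀ × r(1−r^5)/(1−r)
        = 0.7156 × 0.2262 × (1 − 0.0005922) / (1 − 0.2262) = 0.2091 mg/L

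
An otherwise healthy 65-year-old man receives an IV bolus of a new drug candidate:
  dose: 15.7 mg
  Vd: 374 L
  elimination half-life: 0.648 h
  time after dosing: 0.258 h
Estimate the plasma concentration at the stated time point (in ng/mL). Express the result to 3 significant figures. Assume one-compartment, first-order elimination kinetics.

31.9 ng/mL

C₀ = Dose / Vd = 15.70 / 374 = 0.04198 mg/L
k = ln2 / t½ = 0.693147 / 0.648 = 1.070 h⁻¹
C = C₀ · e^(−k·t) = 0.04198 × e^(−1.070 × 0.258)
  = 0.04198 × 0.7588 = 0.03185 mg/L
Convert: 0.03185 mg/L × 1000 = 31.85 ng/mL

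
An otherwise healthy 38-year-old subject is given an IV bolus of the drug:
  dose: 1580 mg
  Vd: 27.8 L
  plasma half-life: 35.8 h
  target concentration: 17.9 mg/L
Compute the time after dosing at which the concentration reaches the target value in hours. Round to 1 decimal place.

C₀ = Dose / Vd = 1580 / 27.8 = 56.83 mg/L
k = ln2 / t½ = 0.693147 / 35.8 = 0.01936 h⁻¹
t = ln(C₀ / C) / k = ln(56.83 / 17.9) / 0.01936
  = ln(3.175) / 0.01936 = 1.155 / 0.01936 = 59.66 h

59.7 h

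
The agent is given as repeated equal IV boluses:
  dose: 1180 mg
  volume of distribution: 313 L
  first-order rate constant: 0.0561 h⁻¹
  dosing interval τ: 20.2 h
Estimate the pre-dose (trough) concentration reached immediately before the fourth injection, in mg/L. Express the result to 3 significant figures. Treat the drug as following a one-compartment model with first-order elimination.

C₀ per dose = Dose / Vd = 1180 / 313 = 3.770 mg/L
Fraction remaining after one interval: r = e^(−kτ) = e^(−0.05610 × 20.2) = 0.3220
Before dose 4, 3 doses have been given (aged 1τ, 2τ, 3τ).
C_trough = C₀ × (r + r² + … + r^3) = C₀ × r(1−r^3)/(1−r)
        = 3.770 × 0.3220 × (1 − 0.03339) / (1 − 0.3220) = 1.731 mg/L

1.73 mg/L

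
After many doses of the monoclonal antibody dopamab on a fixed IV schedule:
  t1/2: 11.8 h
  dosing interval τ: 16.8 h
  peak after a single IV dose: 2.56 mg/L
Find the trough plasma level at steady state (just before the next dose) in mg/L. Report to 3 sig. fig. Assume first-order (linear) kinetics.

1.52 mg/L

k = ln2 / t½ = 0.693147 / 11.8 = 0.05874 h⁻¹
e^(−kτ) = e^(−0.05874 × 16.8) = 0.3728
Accumulation ratio R = 1 / (1 − e^(−kτ)) = 1 / (1 − 0.3728) = 1.594
Steady-state trough = C₀ × R × e^(−kτ) = 2.56 × 1.594 × 0.3728 = 1.521 mg/L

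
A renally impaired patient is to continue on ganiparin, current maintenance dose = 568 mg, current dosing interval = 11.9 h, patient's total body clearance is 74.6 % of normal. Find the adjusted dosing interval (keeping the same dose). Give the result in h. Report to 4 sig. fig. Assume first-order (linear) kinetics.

15.95 h

To keep the same average steady-state level, dosing rate must scale with clearance.
CL ratio = 74.6 / 100 = 0.7460
New interval (same dose) = 11.9 / 0.7460 = 15.95 h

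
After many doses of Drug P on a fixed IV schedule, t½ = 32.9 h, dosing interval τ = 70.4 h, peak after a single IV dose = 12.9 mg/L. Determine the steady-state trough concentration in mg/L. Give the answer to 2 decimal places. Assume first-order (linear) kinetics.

3.79 mg/L

k = ln2 / t½ = 0.693147 / 32.9 = 0.02107 h⁻¹
e^(−kτ) = e^(−0.02107 × 70.4) = 0.2269
Accumulation ratio R = 1 / (1 − e^(−kτ)) = 1 / (1 − 0.2269) = 1.293
Steady-state trough = C₀ × R × e^(−kτ) = 12.9 × 1.293 × 0.2269 = 3.785 mg/L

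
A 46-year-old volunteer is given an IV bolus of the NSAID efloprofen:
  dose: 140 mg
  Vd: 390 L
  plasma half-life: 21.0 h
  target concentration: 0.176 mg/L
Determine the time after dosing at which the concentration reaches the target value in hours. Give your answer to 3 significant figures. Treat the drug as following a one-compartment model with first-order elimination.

C₀ = Dose / Vd = 140.0 / 390 = 0.3590 mg/L
k = ln2 / t½ = 0.693147 / 21.0 = 0.03301 h⁻¹
t = ln(C₀ / C) / k = ln(0.3590 / 0.176) / 0.03301
  = ln(2.040) / 0.03301 = 0.7129 / 0.03301 = 21.60 h

21.6 h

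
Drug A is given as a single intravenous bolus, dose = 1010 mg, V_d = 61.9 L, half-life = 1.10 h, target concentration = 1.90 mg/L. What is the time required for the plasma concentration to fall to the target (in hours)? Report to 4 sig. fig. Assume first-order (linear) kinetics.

C₀ = Dose / Vd = 1010 / 61.9 = 16.32 mg/L
k = ln2 / t½ = 0.693147 / 1.10 = 0.6301 h⁻¹
t = ln(C₀ / C) / k = ln(16.32 / 1.90) / 0.6301
  = ln(8.589) / 0.6301 = 2.150 / 0.6301 = 3.412 h

3.412 h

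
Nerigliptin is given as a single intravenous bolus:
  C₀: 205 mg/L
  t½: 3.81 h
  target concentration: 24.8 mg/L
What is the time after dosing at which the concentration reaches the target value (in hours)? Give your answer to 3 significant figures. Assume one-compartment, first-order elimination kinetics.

11.6 h

k = ln2 / t½ = 0.693147 / 3.81 = 0.1819 h⁻¹
t = ln(C₀ / C) / k = ln(205.0 / 24.8) / 0.1819
  = ln(8.266) / 0.1819 = 2.112 / 0.1819 = 11.61 h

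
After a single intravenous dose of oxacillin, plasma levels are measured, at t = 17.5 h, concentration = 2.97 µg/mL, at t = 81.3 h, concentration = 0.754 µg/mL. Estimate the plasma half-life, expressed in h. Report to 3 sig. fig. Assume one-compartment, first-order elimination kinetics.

32.3 h

k = ln(C₁/C₂) / (t₂ − t₁) = ln(2.97/0.754) / (81.3 − 17.5)
  = 1.371 / 63.80 = 0.02149 h⁻¹
t½ = ln2 / k = 0.693147 / 0.02149 = 32.25 h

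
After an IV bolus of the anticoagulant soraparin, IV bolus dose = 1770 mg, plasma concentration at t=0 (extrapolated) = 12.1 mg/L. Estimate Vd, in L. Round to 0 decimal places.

146 L

Vd = Dose / C₀ = 1770 / 12.1 = 146.3 L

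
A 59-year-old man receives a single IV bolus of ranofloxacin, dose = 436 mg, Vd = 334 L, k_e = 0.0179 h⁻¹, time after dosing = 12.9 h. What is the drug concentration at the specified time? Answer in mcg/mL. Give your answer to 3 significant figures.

1.04 mcg/mL

C₀ = Dose / Vd = 436.0 / 334 = 1.305 mg/L
C = C₀ · e^(−k·t) = 1.305 × e^(−0.01790 × 12.9)
  = 1.305 × 0.7938 = 1.036 mg/L
(1.036 mg/L = 1.036 mcg/mL)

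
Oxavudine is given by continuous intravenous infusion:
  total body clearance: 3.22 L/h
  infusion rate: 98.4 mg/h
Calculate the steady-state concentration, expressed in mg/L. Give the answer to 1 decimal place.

30.6 mg/L

At steady state Css = R₀ / CL = 98.4 / 3.220 = 30.56 mg/L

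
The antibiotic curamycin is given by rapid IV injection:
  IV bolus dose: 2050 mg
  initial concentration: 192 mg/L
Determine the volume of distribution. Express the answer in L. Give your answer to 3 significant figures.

Vd = Dose / C₀ = 2050 / 192 = 10.68 L

10.7 L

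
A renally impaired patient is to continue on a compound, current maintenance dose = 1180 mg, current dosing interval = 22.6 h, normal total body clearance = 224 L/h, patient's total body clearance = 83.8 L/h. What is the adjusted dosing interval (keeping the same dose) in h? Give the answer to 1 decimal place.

60.4 h

To keep the same average steady-state level, dosing rate must scale with clearance.
CL ratio = 83.8 / 224 = 0.3741
New interval (same dose) = 22.6 / 0.3741 = 60.41 h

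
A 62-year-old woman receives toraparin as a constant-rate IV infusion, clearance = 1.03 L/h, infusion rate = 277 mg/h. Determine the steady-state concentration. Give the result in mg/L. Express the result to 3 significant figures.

At steady state Css = R₀ / CL = 277 / 1.030 = 268.9 mg/L

269 mg/L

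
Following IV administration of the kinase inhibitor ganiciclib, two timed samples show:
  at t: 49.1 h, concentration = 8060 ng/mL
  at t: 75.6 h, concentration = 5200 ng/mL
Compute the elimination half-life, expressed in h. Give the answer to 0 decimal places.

42 h

k = ln(C₁/C₂) / (t₂ − t₁) = ln(8060/5200) / (75.6 − 49.1)
  = 0.4383 / 26.50 = 0.01654 h⁻¹
t½ = ln2 / k = 0.693147 / 0.01654 = 41.91 h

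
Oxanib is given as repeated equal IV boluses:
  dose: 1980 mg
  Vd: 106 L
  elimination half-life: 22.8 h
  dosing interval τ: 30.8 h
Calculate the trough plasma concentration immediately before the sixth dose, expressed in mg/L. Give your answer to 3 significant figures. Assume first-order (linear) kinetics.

C₀ per dose = Dose / Vd = 1980 / 106 = 18.68 mg/L
k = ln2 / t½ = 0.693147 / 22.8 = 0.03040 h⁻¹
Fraction remaining after one interval: r = e^(−kτ) = e^(−0.03040 × 30.8) = 0.3921
Before dose 6, 5 doses have been given (aged 1τ, 2τ, 3τ, 4τ, 5τ).
C_trough = C₀ × (r + r² + … + r^5) = C₀ × r(1−r^5)/(1−r)
        = 18.68 × 0.3921 × (1 − 0.009268) / (1 − 0.3921) = 11.94 mg/L

11.9 mg/L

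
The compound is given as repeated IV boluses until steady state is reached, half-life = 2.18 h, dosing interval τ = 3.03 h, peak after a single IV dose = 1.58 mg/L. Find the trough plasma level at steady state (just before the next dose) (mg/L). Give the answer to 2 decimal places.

k = ln2 / t½ = 0.693147 / 2.18 = 0.3180 h⁻¹
e^(−kτ) = e^(−0.3180 × 3.03) = 0.3815
Accumulation ratio R = 1 / (1 − e^(−kτ)) = 1 / (1 − 0.3815) = 1.617
Steady-state trough = C₀ × R × e^(−kτ) = 1.58 × 1.617 × 0.3815 = 0.9747 mg/L

0.97 mg/L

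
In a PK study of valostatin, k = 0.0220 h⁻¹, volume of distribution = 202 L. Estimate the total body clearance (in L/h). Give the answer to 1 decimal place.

CL = k × Vd = 0.0220 × 202 = 4.444 L/h

4.4 L/h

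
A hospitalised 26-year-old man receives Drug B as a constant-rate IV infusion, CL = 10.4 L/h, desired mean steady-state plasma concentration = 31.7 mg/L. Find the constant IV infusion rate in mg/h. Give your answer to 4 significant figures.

329.7 mg/h

At steady state, infusion rate R₀ = Css × CL = 31.7 × 10.40 = 329.7 mg/h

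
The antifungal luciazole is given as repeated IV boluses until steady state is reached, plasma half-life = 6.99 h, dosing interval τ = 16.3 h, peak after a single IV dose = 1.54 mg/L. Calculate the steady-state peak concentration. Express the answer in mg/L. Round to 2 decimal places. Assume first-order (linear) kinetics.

1.92 mg/L

k = ln2 / t½ = 0.693147 / 6.99 = 0.09916 h⁻¹
e^(−kτ) = e^(−0.09916 × 16.3) = 0.1986
Accumulation ratio R = 1 / (1 − e^(−kτ)) = 1 / (1 − 0.1986) = 1.248
Steady-state peak = C₀ × R = 1.54 × 1.248 = 1.922 mg/L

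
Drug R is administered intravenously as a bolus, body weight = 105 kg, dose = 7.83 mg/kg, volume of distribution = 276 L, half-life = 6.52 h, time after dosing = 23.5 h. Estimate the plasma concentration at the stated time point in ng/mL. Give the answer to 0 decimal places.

Total dose = 7.83 × 105 = 822.2 mg
C₀ = Dose / Vd = 822.2 / 276 = 2.979 mg/L
k = ln2 / t½ = 0.693147 / 6.52 = 0.1063 h⁻¹
C = C₀ · e^(−k·t) = 2.979 × e^(−0.1063 × 23.5)
  = 2.979 × 0.08225 = 0.2450 mg/L
Convert: 0.2450 mg/L × 1000 = 245.0 ng/mL

245 ng/mL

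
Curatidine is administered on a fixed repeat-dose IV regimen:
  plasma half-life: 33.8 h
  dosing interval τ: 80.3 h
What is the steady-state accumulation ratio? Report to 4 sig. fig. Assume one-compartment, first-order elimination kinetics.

k = ln2 / t½ = 0.693147 / 33.8 = 0.02051 h⁻¹
e^(−kτ) = e^(−0.02051 × 80.3) = 0.1926
Accumulation ratio R = 1 / (1 − e^(−kτ)) = 1 / (1 − 0.1926) = 1.239

1.239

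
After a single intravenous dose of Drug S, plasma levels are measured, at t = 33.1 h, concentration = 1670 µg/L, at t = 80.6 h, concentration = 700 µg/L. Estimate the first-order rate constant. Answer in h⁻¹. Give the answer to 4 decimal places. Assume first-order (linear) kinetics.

0.0183 h⁻¹

k = ln(C₁/C₂) / (t₂ − t₁) = ln(1670/700) / (80.6 − 33.1)
  = 0.8695 / 47.50 = 0.01831 h⁻¹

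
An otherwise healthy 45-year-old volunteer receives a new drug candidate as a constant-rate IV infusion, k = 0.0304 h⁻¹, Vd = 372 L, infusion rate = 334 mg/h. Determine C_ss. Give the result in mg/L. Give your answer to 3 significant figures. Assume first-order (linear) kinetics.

CL = k × Vd = 0.03040 × 372 = 11.31 L/h
At steady state Css = R₀ / CL = 334 / 11.31 = 29.53 mg/L

29.5 mg/L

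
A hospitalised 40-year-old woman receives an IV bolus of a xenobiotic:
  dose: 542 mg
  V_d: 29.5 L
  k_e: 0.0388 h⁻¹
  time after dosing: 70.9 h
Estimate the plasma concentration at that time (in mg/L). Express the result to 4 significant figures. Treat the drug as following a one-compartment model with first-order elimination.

1.173 mg/L

C₀ = Dose / Vd = 542.0 / 29.5 = 18.37 mg/L
C = C₀ · e^(−k·t) = 18.37 × e^(−0.03880 × 70.9)
  = 18.37 × 0.06387 = 1.173 mg/L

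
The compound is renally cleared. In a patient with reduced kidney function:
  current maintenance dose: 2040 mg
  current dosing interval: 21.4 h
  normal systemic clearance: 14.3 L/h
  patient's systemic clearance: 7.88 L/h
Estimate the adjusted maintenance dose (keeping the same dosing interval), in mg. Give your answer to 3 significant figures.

1120 mg

To keep the same average steady-state level, dosing rate must scale with clearance.
CL ratio = 7.88 / 14.3 = 0.5510
New dose (same interval) = 2040 × 0.5510 = 1124 mg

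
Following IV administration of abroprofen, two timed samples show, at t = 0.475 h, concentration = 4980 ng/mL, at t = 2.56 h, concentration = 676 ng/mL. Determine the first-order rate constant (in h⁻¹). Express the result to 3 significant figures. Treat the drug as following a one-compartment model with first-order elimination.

k = ln(C₁/C₂) / (t₂ − t₁) = ln(4980/676) / (2.56 − 0.475)
  = 1.997 / 2.085 = 0.9578 h⁻¹

0.958 h⁻¹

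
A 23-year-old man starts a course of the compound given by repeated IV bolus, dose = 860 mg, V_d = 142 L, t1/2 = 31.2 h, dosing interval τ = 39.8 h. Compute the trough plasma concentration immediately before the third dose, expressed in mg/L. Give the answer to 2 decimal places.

3.53 mg/L

C₀ per dose = Dose / Vd = 860 / 142 = 6.056 mg/L
k = ln2 / t½ = 0.693147 / 31.2 = 0.02222 h⁻¹
Fraction remaining after one interval: r = e^(−kτ) = e^(−0.02222 × 39.8) = 0.4130
Before dose 3, 2 doses have been given (aged 1τ, 2τ).
C_trough = C₀ × (r + r²) = 6.056 × (0.4130 + 0.1706) = 3.534 mg/L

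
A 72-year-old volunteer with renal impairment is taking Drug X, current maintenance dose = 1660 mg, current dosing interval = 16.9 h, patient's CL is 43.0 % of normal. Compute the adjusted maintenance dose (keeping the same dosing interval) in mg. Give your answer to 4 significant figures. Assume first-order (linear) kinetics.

713.8 mg

To keep the same average steady-state level, dosing rate must scale with clearance.
CL ratio = 43.0 / 100 = 0.4300
New dose (same interval) = 1660 × 0.4300 = 713.8 mg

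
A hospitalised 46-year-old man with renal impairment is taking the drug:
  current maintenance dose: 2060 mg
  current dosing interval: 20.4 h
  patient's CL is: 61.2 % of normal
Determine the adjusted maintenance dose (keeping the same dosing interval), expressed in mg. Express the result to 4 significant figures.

To keep the same average steady-state level, dosing rate must scale with clearance.
CL ratio = 61.2 / 100 = 0.6120
New dose (same interval) = 2060 × 0.6120 = 1261 mg

1261 mg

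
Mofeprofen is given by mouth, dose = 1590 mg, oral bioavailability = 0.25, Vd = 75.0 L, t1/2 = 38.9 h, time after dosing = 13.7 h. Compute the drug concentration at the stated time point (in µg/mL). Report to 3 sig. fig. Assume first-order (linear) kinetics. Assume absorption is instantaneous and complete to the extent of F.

4.15 µg/mL

Amount reaching circulation = F × Dose = 0.25 × 1590 = 397.5 mg
C₀ = F·Dose / Vd = 397.5 / 75.0 = 5.300 mg/L
k = ln2 / t½ = 0.693147 / 38.9 = 0.01782 h⁻¹
C = C₀ · e^(−k·t) = 5.300 × e^(−0.01782 × 13.7)
  = 5.300 × 0.7834 = 4.152 mg/L
(4.152 mg/L = 4.152 µg/mL)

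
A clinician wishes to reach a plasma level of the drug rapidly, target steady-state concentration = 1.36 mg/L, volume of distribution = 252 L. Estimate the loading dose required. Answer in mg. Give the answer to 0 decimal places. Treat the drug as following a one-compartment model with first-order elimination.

343 mg

LD = Css × Vd = 1.36 × 252 = 342.7 mg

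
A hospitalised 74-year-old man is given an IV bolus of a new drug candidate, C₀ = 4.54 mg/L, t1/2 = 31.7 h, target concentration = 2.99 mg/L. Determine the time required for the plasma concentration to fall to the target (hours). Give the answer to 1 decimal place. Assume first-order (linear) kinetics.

k = ln2 / t½ = 0.693147 / 31.7 = 0.02187 h⁻¹
t = ln(C₀ / C) / k = ln(4.540 / 2.99) / 0.02187
  = ln(1.518) / 0.02187 = 0.4174 / 0.02187 = 19.09 h

19.1 h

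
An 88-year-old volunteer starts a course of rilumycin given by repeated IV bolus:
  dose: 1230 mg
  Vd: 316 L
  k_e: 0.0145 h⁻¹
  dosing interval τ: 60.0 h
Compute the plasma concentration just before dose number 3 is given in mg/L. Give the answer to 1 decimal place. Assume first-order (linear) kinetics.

2.3 mg/L

C₀ per dose = Dose / Vd = 1230 / 316 = 3.892 mg/L
Fraction remaining after one interval: r = e^(−kτ) = e^(−0.01450 × 60.0) = 0.4190
Before dose 3, 2 doses have been given (aged 1τ, 2τ).
C_trough = C₀ × (r + r²) = 3.892 × (0.4190 + 0.1756) = 2.314 mg/L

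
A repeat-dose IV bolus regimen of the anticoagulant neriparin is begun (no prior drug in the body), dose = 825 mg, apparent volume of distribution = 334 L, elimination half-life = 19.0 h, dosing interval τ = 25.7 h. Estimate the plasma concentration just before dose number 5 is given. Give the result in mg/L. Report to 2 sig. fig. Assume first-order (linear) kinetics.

C₀ per dose = Dose / Vd = 825 / 334 = 2.470 mg/L
k = ln2 / t½ = 0.693147 / 19.0 = 0.03648 h⁻¹
Fraction remaining after one interval: r = e^(−kτ) = e^(−0.03648 × 25.7) = 0.3916
Before dose 5, 4 doses have been given (aged 1τ, 2τ, 3τ, 4τ).
C_trough = C₀ × (r + r² + … + r^4) = C₀ × r(1−r^4)/(1−r)
        = 2.470 × 0.3916 × (1 − 0.02352) / (1 − 0.3916) = 1.552 mg/L

1.6 mg/L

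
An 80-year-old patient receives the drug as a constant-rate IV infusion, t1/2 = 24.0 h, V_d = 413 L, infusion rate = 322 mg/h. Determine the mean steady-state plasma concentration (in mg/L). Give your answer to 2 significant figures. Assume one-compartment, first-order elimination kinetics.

k = ln2 / t½ = 0.693147 / 24.0 = 0.02888 h⁻¹
CL = k × Vd = 0.02888 × 413 = 11.93 L/h
At steady state Css = R₀ / CL = 322 / 11.93 = 26.99 mg/L

27 mg/L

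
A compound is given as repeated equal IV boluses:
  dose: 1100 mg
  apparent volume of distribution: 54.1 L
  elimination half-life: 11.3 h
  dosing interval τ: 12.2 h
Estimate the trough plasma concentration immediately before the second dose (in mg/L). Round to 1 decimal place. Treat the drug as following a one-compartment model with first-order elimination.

9.6 mg/L

C₀ per dose = Dose / Vd = 1100 / 54.1 = 20.33 mg/L
k = ln2 / t½ = 0.693147 / 11.3 = 0.06134 h⁻¹
Fraction remaining after one interval: r = e^(−kτ) = e^(−0.06134 × 12.2) = 0.4731
Before dose 2, 1 dose has been given (aged 1τ).
C_trough = C₀ × r = 20.33 × 0.4731 = 9.618 mg/L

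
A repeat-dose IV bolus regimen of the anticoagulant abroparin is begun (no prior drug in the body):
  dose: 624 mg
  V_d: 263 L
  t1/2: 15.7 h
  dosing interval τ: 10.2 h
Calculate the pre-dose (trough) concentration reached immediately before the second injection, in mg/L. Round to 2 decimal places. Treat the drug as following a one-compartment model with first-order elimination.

C₀ per dose = Dose / Vd = 624 / 263 = 2.373 mg/L
k = ln2 / t½ = 0.693147 / 15.7 = 0.04415 h⁻¹
Fraction remaining after one interval: r = e^(−kτ) = e^(−0.04415 × 10.2) = 0.6374
Before dose 2, 1 dose has been given (aged 1τ).
C_trough = C₀ × r = 2.373 × 0.6374 = 1.513 mg/L

1.51 mg/L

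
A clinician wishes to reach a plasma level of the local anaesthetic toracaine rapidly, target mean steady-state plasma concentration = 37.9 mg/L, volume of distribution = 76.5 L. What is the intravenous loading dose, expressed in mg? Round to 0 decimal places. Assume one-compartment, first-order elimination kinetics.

2899 mg

LD = Css × Vd = 37.9 × 76.5 = 2899 mg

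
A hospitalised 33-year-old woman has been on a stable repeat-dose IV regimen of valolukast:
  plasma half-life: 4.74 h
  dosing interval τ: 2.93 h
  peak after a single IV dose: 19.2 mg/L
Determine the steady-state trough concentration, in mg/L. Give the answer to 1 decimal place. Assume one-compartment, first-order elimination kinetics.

k = ln2 / t½ = 0.693147 / 4.74 = 0.1462 h⁻¹
e^(−kτ) = e^(−0.1462 × 2.93) = 0.6516
Accumulation ratio R = 1 / (1 − e^(−kτ)) = 1 / (1 − 0.6516) = 2.870
Steady-state trough = C₀ × R × e^(−kτ) = 19.2 × 2.870 × 0.6516 = 35.91 mg/L

35.9 mg/L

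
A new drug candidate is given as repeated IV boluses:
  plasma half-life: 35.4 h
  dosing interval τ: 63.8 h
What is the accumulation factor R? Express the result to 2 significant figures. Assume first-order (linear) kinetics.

k = ln2 / t½ = 0.693147 / 35.4 = 0.01958 h⁻¹
e^(−kτ) = e^(−0.01958 × 63.8) = 0.2867
Accumulation ratio R = 1 / (1 − e^(−kτ)) = 1 / (1 − 0.2867) = 1.402

1.4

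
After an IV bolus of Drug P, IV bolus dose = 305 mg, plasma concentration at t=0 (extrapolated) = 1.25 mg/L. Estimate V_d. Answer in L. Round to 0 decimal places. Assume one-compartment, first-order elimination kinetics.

244 L

Vd = Dose / C₀ = 305.0 / 1.25 = 244.0 L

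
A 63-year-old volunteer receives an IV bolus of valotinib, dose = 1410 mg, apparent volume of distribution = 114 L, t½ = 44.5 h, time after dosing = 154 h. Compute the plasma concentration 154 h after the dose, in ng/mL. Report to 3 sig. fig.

1120 ng/mL

C₀ = Dose / Vd = 1410 / 114 = 12.37 mg/L
k = ln2 / t½ = 0.693147 / 44.5 = 0.01558 h⁻¹
C = C₀ · e^(−k·t) = 12.37 × e^(−0.01558 × 154)
  = 12.37 × 0.09078 = 1.123 mg/L
Convert: 1.123 mg/L × 1000 = 1123 ng/mL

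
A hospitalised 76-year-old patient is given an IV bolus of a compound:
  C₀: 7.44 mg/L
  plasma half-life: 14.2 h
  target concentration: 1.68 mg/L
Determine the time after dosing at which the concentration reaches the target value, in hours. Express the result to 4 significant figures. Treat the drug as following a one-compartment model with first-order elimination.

30.49 h

k = ln2 / t½ = 0.693147 / 14.2 = 0.04881 h⁻¹
t = ln(C₀ / C) / k = ln(7.440 / 1.68) / 0.04881
  = ln(4.429) / 0.04881 = 1.488 / 0.04881 = 30.49 h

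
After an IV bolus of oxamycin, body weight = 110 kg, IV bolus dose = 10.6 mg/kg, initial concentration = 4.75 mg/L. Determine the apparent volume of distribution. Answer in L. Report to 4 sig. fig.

Dose = 10.6 × 110 = 1166 mg
Vd = Dose / C₀ = 1166 / 4.75 = 245.5 L

245.5 L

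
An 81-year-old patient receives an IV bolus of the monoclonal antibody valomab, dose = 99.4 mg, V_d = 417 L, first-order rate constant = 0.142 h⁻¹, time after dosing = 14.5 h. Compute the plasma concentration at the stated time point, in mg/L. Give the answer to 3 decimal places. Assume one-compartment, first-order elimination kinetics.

C₀ = Dose / Vd = 99.40 / 417 = 0.2384 mg/L
C = C₀ · e^(−k·t) = 0.2384 × e^(−0.1420 × 14.5)
  = 0.2384 × 0.1276 = 0.03042 mg/L

0.030 mg/L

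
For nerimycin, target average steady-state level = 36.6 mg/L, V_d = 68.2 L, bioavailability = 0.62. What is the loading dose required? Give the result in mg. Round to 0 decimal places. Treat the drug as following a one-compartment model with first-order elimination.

LD = Css × Vd / F = 36.6 × 68.2 / 0.62 = 4026 mg

4026 mg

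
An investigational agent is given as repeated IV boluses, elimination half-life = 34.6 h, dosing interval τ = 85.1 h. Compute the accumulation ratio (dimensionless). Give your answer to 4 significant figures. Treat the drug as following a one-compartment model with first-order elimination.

k = ln2 / t½ = 0.693147 / 34.6 = 0.02003 h⁻¹
e^(−kτ) = e^(−0.02003 × 85.1) = 0.1819
Accumulation ratio R = 1 / (1 − e^(−kτ)) = 1 / (1 − 0.1819) = 1.222

1.222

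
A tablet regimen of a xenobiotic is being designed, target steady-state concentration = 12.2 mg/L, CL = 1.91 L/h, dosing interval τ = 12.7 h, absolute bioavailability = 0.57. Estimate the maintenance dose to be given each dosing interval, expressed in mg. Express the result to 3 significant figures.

At steady state, F × (Dose/τ) = Css × CL.
Dose = Css × CL × τ / F = 12.2 × 1.910 × 12.7 / 0.57 = 519.2 mg

519 mg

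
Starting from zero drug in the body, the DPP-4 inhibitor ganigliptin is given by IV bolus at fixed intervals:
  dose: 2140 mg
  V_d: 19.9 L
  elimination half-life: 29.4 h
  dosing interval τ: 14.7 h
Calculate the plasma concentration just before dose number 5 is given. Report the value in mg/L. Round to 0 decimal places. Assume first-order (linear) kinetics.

195 mg/L

C₀ per dose = Dose / Vd = 2140 / 19.9 = 107.5 mg/L
k = ln2 / t½ = 0.693147 / 29.4 = 0.02358 h⁻¹
Fraction remaining after one interval: r = e^(−kτ) = e^(−0.02358 × 14.7) = 0.7071
Before dose 5, 4 doses have been given (aged 1τ, 2τ, 3τ, 4τ).
C_trough = C₀ × (r + r² + … + r^4) = C₀ × r(1−r^4)/(1−r)
        = 107.5 × 0.7071 × (1 − 0.2500) / (1 − 0.7071) = 194.6 mg/L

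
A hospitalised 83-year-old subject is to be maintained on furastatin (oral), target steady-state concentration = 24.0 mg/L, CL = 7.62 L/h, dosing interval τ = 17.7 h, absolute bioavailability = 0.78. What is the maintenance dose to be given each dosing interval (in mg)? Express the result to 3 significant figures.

At steady state, F × (Dose/τ) = Css × CL.
Dose = Css × CL × τ / F = 24.0 × 7.620 × 17.7 / 0.78 = 4150 mg

4150 mg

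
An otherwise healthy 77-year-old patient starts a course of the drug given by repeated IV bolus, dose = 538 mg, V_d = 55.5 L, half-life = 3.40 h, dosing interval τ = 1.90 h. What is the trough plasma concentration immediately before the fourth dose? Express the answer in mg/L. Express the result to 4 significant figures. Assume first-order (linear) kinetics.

C₀ per dose = Dose / Vd = 538 / 55.5 = 9.694 mg/L
k = ln2 / t½ = 0.693147 / 3.40 = 0.2039 h⁻¹
Fraction remaining after one interval: r = e^(−kτ) = e^(−0.2039 × 1.90) = 0.6788
Before dose 4, 3 doses have been given (aged 1τ, 2τ, 3τ).
C_trough = C₀ × (r + r² + … + r^3) = C₀ × r(1−r^3)/(1−r)
        = 9.694 × 0.6788 × (1 − 0.3128) / (1 − 0.6788) = 14.08 mg/L

14.08 mg/L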